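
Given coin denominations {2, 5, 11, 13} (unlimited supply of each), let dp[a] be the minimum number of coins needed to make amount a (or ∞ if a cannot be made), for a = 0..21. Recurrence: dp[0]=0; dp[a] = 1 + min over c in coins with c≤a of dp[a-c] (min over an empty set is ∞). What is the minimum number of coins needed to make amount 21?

3

 a  0  1  2  3  4  5  6  7  8  9 10 11 12 13 14 15 16 17 18 19 20 21
dp  0  -  1  -  2  1  3  2  4  3  2  1  3  1  4  2  2  3  2  4  3  3
(- denotes ∞ / unreachable)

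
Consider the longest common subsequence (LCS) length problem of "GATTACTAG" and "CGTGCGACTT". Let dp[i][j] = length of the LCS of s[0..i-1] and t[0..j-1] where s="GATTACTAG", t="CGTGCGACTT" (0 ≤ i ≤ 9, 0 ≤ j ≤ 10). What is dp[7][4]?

2

   ''  C  G  T  G  C  G  A  C  T  T
''  0  0  0  0  0  0  0  0  0  0  0
 G  0  0  1  1  1  1  1  1  1  1  1
 A  0  0  1  1  1  1  1  2  2  2  2
 T  0  0  1  2  2  2  2  2  2  3  3
 T  0  0  1  2  2  2  2  2  2  3  4
 A  0  0  1  2  2  2  2  3  3  3  4
 C  0  1  1  2  2  3  3  3  4  4  4
 T  0  1  1  2  2  3  3  3  4  5  5
 A  0  1  1  2  2  3  3  4  4  5  5
 G  0  1  2  2  3  3  4  4  4  5  5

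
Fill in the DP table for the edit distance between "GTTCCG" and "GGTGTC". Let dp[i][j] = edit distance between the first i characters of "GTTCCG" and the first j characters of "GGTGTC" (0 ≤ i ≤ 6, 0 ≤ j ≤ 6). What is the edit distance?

4

   ''  G  G  T  G  T  C
''  0  1  2  3  4  5  6
 G  1  0  1  2  3  4  5
 T  2  1  1  1  2  3  4
 T  3  2  2  1  2  2  3
 C  4  3  3  2  2  3  2
 C  5  4  4  3  3  3  3
 G  6  5  4  4  3  4  4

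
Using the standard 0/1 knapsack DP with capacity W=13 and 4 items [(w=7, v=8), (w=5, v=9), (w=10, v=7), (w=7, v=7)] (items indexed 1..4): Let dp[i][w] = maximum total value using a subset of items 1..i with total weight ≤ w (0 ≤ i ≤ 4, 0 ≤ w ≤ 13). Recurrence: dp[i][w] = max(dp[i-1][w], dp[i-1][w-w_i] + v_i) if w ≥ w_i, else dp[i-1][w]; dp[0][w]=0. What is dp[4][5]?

9

i\w   0   1   2   3   4   5   6   7   8   9  10  11  12  13
  0   0   0   0   0   0   0   0   0   0   0   0   0   0   0
  1   0   0   0   0   0   0   0   8   8   8   8   8   8   8
  2   0   0   0   0   0   9   9   9   9   9   9   9  17  17
  3   0   0   0   0   0   9   9   9   9   9   9   9  17  17
  4   0   0   0   0   0   9   9   9   9   9   9   9  17  17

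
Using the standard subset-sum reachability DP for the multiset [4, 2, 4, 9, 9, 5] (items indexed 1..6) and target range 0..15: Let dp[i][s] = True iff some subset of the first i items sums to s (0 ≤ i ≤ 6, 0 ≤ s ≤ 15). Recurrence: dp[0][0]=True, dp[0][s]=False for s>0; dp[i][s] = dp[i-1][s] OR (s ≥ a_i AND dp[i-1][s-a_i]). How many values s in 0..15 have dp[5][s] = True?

10

i\s   0   1   2   3   4   5   6   7   8   9  10  11  12  13  14  15
  0   T   F   F   F   F   F   F   F   F   F   F   F   F   F   F   F
  1   T   F   F   F   T   F   F   F   F   F   F   F   F   F   F   F
  2   T   F   T   F   T   F   T   F   F   F   F   F   F   F   F   F
  3   T   F   T   F   T   F   T   F   T   F   T   F   F   F   F   F
  4   T   F   T   F   T   F   T   F   T   T   T   T   F   T   F   T
  5   T   F   T   F   T   F   T   F   T   T   T   T   F   T   F   T
  6   T   F   T   F   T   T   T   T   T   T   T   T   F   T   T   T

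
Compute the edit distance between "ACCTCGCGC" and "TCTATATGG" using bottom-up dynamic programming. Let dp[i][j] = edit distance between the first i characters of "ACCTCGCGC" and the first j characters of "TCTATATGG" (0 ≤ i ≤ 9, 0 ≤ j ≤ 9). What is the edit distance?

7

   ''  T  C  T  A  T  A  T  G  G
''  0  1  2  3  4  5  6  7  8  9
 A  1  1  2  3  3  4  5  6  7  8
 C  2  2  1  2  3  4  5  6  7  8
 C  3  3  2  2  3  4  5  6  7  8
 T  4  3  3  2  3  3  4  5  6  7
 C  5  4  3  3  3  4  4  5  6  7
 G  6  5  4  4  4  4  5  5  5  6
 C  7  6  5  5  5  5  5  6  6  6
 G  8  7  6  6  6  6  6  6  6  6
 C  9  8  7  7  7  7  7  7  7  7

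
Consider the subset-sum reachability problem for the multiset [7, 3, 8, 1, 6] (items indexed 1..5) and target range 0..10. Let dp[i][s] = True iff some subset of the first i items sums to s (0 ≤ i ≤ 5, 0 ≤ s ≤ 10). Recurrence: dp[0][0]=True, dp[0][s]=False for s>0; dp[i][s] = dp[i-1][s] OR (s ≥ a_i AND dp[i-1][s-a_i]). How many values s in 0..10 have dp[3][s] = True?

i\s   0   1   2   3   4   5   6   7   8   9  10
  0   T   F   F   F   F   F   F   F   F   F   F
  1   T   F   F   F   F   F   F   T   F   F   F
  2   T   F   F   T   F   F   F   T   F   F   T
  3   T   F   F   T   F   F   F   T   T   F   T
  4   T   T   F   T   T   F   F   T   T   T   T
  5   T   T   F   T   T   F   T   T   T   T   T

5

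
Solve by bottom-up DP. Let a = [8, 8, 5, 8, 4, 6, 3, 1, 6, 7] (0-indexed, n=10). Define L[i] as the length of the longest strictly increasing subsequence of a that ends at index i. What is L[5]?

   i    0    1    2    3    4    5    6    7    8    9
a[i]    8    8    5    8    4    6    3    1    6    7
L[i]    1    1    1    2    1    2    1    1    2    3

2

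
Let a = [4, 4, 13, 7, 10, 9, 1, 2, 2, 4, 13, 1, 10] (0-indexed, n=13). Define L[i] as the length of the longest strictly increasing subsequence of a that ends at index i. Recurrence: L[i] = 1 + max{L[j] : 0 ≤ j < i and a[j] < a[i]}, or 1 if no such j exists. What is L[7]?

   i    0    1    2    3    4    5    6    7    8    9   10   11   12
a[i]    4    4   13    7   10    9    1    2    2    4   13    1   10
L[i]    1    1    2    2    3    3    1    2    2    3    4    1    4

2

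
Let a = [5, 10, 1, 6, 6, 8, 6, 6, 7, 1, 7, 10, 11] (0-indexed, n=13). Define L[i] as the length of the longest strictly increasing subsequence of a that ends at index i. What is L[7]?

2

   i    0    1    2    3    4    5    6    7    8    9   10   11   12
a[i]    5   10    1    6    6    8    6    6    7    1    7   10   11
L[i]    1    2    1    2    2    3    2    2    3    1    3    4    5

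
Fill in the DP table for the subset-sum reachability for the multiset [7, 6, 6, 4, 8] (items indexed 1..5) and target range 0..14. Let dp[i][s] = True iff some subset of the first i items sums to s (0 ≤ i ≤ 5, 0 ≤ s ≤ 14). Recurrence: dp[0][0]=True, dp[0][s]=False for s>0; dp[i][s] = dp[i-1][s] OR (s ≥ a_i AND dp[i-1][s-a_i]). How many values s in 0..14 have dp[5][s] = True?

i\s   0   1   2   3   4   5   6   7   8   9  10  11  12  13  14
  0   T   F   F   F   F   F   F   F   F   F   F   F   F   F   F
  1   T   F   F   F   F   F   F   T   F   F   F   F   F   F   F
  2   T   F   F   F   F   F   T   T   F   F   F   F   F   T   F
  3   T   F   F   F   F   F   T   T   F   F   F   F   T   T   F
  4   T   F   F   F   T   F   T   T   F   F   T   T   T   T   F
  5   T   F   F   F   T   F   T   T   T   F   T   T   T   T   T

10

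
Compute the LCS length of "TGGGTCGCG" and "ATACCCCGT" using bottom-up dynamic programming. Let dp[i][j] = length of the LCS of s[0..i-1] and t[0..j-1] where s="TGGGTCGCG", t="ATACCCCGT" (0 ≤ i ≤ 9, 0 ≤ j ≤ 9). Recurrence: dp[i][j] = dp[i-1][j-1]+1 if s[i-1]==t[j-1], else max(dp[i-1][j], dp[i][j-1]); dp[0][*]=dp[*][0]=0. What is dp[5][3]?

1

   ''  A  T  A  C  C  C  C  G  T
''  0  0  0  0  0  0  0  0  0  0
 T  0  0  1  1  1  1  1  1  1  1
 G  0  0  1  1  1  1  1  1  2  2
 G  0  0  1  1  1  1  1  1  2  2
 G  0  0  1  1  1  1  1  1  2  2
 T  0  0  1  1  1  1  1  1  2  3
 C  0  0  1  1  2  2  2  2  2  3
 G  0  0  1  1  2  2  2  2  3  3
 C  0  0  1  1  2  3  3  3  3  3
 G  0  0  1  1  2  3  3  3  4  4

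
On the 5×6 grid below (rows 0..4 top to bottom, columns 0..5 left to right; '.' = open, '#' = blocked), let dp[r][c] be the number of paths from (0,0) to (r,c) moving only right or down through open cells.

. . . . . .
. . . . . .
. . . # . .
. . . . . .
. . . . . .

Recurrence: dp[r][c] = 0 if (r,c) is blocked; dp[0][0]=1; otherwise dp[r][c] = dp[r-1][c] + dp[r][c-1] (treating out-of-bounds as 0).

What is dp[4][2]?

15

r\c   0   1   2   3   4   5
  0   1   1   1   1   1   1
  1   1   2   3   4   5   6
  2   1   3   6   0   5  11
  3   1   4  10  10  15  26
  4   1   5  15  25  40  66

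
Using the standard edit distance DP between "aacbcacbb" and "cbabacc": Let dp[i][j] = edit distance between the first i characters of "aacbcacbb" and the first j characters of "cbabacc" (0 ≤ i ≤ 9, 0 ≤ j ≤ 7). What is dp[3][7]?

   ''  c  b  a  b  a  c  c
''  0  1  2  3  4  5  6  7
 a  1  1  2  2  3  4  5  6
 a  2  2  2  2  3  3  4  5
 c  3  2  3  3  3  4  3  4
 b  4  3  2  3  3  4  4  4
 c  5  4  3  3  4  4  4  4
 a  6  5  4  3  4  4  5  5
 c  7  6  5  4  4  5  4  5
 b  8  7  6  5  4  5  5  5
 b  9  8  7  6  5  5  6  6

4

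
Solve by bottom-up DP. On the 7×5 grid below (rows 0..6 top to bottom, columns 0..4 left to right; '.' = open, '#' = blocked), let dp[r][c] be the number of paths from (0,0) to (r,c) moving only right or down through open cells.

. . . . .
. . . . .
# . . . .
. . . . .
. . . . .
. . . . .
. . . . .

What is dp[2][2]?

5

r\c   0   1   2   3   4
  0   1   1   1   1   1
  1   1   2   3   4   5
  2   0   2   5   9  14
  3   0   2   7  16  30
  4   0   2   9  25  55
  5   0   2  11  36  91
  6   0   2  13  49 140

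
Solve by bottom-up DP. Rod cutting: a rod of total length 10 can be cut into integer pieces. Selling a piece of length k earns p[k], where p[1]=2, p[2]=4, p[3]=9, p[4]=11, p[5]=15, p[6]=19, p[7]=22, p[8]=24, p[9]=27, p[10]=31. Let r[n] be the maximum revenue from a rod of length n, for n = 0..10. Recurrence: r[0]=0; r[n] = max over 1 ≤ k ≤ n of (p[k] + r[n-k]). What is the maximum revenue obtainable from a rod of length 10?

   n    0    1    2    3    4    5    6    7    8    9   10
r[n]    0    2    4    9   11   15   19   22   24   28   31

31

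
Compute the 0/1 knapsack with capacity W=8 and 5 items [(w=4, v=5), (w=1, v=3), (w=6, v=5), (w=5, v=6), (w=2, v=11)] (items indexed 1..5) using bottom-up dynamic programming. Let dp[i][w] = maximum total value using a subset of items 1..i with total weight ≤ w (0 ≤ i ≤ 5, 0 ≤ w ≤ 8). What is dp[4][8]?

i\w   0   1   2   3   4   5   6   7   8
  0   0   0   0   0   0   0   0   0   0
  1   0   0   0   0   5   5   5   5   5
  2   0   3   3   3   5   8   8   8   8
  3   0   3   3   3   5   8   8   8   8
  4   0   3   3   3   5   8   9   9   9
  5   0   3  11  14  14  14  16  19  20

9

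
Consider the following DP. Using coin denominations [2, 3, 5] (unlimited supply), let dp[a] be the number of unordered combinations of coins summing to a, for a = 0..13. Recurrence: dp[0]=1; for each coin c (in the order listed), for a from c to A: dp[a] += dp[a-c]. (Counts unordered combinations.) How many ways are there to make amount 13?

after  coin     0     1     2     3     4     5     6     7     8     9    10    11    12    13
          2     1     0     1     0     1     0     1     0     1     0     1     0     1     0
          3     1     0     1     1     1     1     2     1     2     2     2     2     3     2
          5     1     0     1     1     1     2     2     2     3     3     4     4     5     5

5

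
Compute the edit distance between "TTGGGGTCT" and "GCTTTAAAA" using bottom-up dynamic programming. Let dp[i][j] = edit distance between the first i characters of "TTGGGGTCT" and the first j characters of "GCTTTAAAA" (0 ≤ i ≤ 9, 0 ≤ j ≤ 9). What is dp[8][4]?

6

   ''  G  C  T  T  T  A  A  A  A
''  0  1  2  3  4  5  6  7  8  9
 T  1  1  2  2  3  4  5  6  7  8
 T  2  2  2  2  2  3  4  5  6  7
 G  3  2  3  3  3  3  4  5  6  7
 G  4  3  3  4  4  4  4  5  6  7
 G  5  4  4  4  5  5  5  5  6  7
 G  6  5  5  5  5  6  6  6  6  7
 T  7  6  6  5  5  5  6  7  7  7
 C  8  7  6  6  6  6  6  7  8  8
 T  9  8  7  6  6  6  7  7  8  9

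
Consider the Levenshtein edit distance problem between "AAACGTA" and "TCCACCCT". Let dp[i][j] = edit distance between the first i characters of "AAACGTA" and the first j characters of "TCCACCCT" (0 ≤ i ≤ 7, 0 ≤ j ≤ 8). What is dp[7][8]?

6

   ''  T  C  C  A  C  C  C  T
''  0  1  2  3  4  5  6  7  8
 A  1  1  2  3  3  4  5  6  7
 A  2  2  2  3  3  4  5  6  7
 A  3  3  3  3  3  4  5  6  7
 C  4  4  3  3  4  3  4  5  6
 G  5  5  4  4  4  4  4  5  6
 T  6  5  5  5  5  5  5  5  5
 A  7  6  6  6  5  6  6  6  6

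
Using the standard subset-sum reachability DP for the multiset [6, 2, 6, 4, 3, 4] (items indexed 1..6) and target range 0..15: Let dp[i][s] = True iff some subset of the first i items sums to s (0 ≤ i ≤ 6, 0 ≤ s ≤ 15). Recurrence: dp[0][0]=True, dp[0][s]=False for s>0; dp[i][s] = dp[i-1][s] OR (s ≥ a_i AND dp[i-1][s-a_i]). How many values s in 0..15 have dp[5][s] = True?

15

i\s   0   1   2   3   4   5   6   7   8   9  10  11  12  13  14  15
  0   T   F   F   F   F   F   F   F   F   F   F   F   F   F   F   F
  1   T   F   F   F   F   F   T   F   F   F   F   F   F   F   F   F
  2   T   F   T   F   F   F   T   F   T   F   F   F   F   F   F   F
  3   T   F   T   F   F   F   T   F   T   F   F   F   T   F   T   F
  4   T   F   T   F   T   F   T   F   T   F   T   F   T   F   T   F
  5   T   F   T   T   T   T   T   T   T   T   T   T   T   T   T   T
  6   T   F   T   T   T   T   T   T   T   T   T   T   T   T   T   T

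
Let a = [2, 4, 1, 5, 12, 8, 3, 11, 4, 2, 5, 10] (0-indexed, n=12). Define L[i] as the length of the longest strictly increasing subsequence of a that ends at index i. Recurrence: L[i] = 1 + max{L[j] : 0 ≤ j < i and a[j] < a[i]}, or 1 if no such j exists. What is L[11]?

5

   i    0    1    2    3    4    5    6    7    8    9   10   11
a[i]    2    4    1    5   12    8    3   11    4    2    5   10
L[i]    1    2    1    3    4    4    2    5    3    2    4    5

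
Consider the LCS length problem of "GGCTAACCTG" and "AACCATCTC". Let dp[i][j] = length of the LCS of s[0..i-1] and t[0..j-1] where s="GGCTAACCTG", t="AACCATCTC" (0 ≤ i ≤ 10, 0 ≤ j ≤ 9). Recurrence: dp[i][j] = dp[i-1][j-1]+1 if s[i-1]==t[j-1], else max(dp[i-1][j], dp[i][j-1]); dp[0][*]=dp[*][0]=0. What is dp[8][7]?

4

   ''  A  A  C  C  A  T  C  T  C
''  0  0  0  0  0  0  0  0  0  0
 G  0  0  0  0  0  0  0  0  0  0
 G  0  0  0  0  0  0  0  0  0  0
 C  0  0  0  1  1  1  1  1  1  1
 T  0  0  0  1  1  1  2  2  2  2
 A  0  1  1  1  1  2  2  2  2  2
 A  0  1  2  2  2  2  2  2  2  2
 C  0  1  2  3  3  3  3  3  3  3
 C  0  1  2  3  4  4  4  4  4  4
 T  0  1  2  3  4  4  5  5  5  5
 G  0  1  2  3  4  4  5  5  5  5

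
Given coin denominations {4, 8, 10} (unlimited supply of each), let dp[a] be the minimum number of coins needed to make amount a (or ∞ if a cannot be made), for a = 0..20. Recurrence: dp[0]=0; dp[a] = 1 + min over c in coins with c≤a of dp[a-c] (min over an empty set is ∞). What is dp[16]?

 a  0  1  2  3  4  5  6  7  8  9 10 11 12 13 14 15 16 17 18 19 20
dp  0  -  -  -  1  -  -  -  1  -  1  -  2  -  2  -  2  -  2  -  2
(- denotes ∞ / unreachable)

2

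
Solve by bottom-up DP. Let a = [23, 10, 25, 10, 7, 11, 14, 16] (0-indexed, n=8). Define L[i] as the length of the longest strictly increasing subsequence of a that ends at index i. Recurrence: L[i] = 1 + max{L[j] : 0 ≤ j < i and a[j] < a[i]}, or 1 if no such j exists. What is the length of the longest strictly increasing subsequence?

   i    0    1    2    3    4    5    6    7
a[i]   23   10   25   10    7   11   14   16
L[i]    1    1    2    1    1    2    3    4

4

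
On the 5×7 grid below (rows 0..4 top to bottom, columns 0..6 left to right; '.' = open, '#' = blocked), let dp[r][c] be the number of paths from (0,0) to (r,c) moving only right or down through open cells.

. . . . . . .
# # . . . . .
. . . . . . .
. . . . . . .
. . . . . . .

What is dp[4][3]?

5

r\c   0   1   2   3   4   5   6
  0   1   1   1   1   1   1   1
  1   0   0   1   2   3   4   5
  2   0   0   1   3   6  10  15
  3   0   0   1   4  10  20  35
  4   0   0   1   5  15  35  70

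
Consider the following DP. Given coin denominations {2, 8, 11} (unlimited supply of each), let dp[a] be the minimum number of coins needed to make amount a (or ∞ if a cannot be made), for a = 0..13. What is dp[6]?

 a  0  1  2  3  4  5  6  7  8  9 10 11 12 13
dp  0  -  1  -  2  -  3  -  1  -  2  1  3  2
(- denotes ∞ / unreachable)

3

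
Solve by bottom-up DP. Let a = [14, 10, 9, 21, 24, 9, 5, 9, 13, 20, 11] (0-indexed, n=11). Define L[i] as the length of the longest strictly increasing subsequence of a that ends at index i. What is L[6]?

1

   i    0    1    2    3    4    5    6    7    8    9   10
a[i]   14   10    9   21   24    9    5    9   13   20   11
L[i]    1    1    1    2    3    1    1    2    3    4    3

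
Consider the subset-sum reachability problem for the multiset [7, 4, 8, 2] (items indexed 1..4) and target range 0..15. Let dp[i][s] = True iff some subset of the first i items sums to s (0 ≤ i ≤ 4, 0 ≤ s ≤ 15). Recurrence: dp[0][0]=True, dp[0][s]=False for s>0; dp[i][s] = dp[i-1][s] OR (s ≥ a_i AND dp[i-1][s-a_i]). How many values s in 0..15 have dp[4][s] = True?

i\s   0   1   2   3   4   5   6   7   8   9  10  11  12  13  14  15
  0   T   F   F   F   F   F   F   F   F   F   F   F   F   F   F   F
  1   T   F   F   F   F   F   F   T   F   F   F   F   F   F   F   F
  2   T   F   F   F   T   F   F   T   F   F   F   T   F   F   F   F
  3   T   F   F   F   T   F   F   T   T   F   F   T   T   F   F   T
  4   T   F   T   F   T   F   T   T   T   T   T   T   T   T   T   T

13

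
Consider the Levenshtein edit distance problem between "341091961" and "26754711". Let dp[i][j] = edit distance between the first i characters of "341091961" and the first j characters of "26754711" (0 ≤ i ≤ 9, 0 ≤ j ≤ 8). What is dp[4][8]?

   ''  2  6  7  5  4  7  1  1
''  0  1  2  3  4  5  6  7  8
 3  1  1  2  3  4  5  6  7  8
 4  2  2  2  3  4  4  5  6  7
 1  3  3  3  3  4  5  5  5  6
 0  4  4  4  4  4  5  6  6  6
 9  5  5  5  5  5  5  6  7  7
 1  6  6  6  6  6  6  6  6  7
 9  7  7  7  7  7  7  7  7  7
 6  8  8  7  8  8  8  8  8  8
 1  9  9  8  8  9  9  9  8  8

6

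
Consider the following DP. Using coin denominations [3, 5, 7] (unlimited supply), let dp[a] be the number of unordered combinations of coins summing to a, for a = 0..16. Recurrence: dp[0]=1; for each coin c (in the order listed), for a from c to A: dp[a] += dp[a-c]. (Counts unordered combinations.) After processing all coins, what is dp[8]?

1

after  coin     0     1     2     3     4     5     6     7     8     9    10    11    12    13    14    15    16
          3     1     0     0     1     0     0     1     0     0     1     0     0     1     0     0     1     0
          5     1     0     0     1     0     1     1     0     1     1     1     1     1     1     1     2     1
          7     1     0     0     1     0     1     1     1     1     1     2     1     2     2     2     3     2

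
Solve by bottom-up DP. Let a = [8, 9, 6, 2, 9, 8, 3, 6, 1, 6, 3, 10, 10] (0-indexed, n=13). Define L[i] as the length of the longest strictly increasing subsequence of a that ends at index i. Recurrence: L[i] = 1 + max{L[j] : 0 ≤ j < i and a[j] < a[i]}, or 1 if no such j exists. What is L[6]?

2

   i    0    1    2    3    4    5    6    7    8    9   10   11   12
a[i]    8    9    6    2    9    8    3    6    1    6    3   10   10
L[i]    1    2    1    1    2    2    2    3    1    3    2    4    4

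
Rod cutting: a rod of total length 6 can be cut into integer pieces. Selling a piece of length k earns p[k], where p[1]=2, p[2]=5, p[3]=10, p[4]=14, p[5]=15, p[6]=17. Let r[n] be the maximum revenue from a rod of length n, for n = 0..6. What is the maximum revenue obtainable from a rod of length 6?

20

   n    0    1    2    3    4    5    6
r[n]    0    2    5   10   14   16   20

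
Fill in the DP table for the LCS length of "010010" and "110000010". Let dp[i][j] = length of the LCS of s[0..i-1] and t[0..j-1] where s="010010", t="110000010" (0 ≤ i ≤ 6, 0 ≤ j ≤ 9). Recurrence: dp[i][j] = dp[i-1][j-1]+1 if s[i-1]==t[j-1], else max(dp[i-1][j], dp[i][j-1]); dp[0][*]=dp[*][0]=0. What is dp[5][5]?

   ''  1  1  0  0  0  0  0  1  0
''  0  0  0  0  0  0  0  0  0  0
 0  0  0  0  1  1  1  1  1  1  1
 1  0  1  1  1  1  1  1  1  2  2
 0  0  1  1  2  2  2  2  2  2  3
 0  0  1  1  2  3  3  3  3  3  3
 1  0  1  2  2  3  3  3  3  4  4
 0  0  1  2  3  3  4  4  4  4  5

3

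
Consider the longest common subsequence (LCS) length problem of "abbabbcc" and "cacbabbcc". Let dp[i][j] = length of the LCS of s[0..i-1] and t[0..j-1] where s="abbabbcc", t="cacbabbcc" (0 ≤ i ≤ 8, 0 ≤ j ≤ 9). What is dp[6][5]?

3

   ''  c  a  c  b  a  b  b  c  c
''  0  0  0  0  0  0  0  0  0  0
 a  0  0  1  1  1  1  1  1  1  1
 b  0  0  1  1  2  2  2  2  2  2
 b  0  0  1  1  2  2  3  3  3  3
 a  0  0  1  1  2  3  3  3  3  3
 b  0  0  1  1  2  3  4  4  4  4
 b  0  0  1  1  2  3  4  5  5  5
 c  0  1  1  2  2  3  4  5  6  6
 c  0  1  1  2  2  3  4  5  6  7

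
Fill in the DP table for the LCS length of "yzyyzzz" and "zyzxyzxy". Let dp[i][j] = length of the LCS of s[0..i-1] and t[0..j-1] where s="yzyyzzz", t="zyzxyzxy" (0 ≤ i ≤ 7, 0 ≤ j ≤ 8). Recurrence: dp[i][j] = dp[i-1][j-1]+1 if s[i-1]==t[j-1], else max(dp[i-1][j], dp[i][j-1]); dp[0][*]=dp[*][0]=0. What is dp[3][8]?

   ''  z  y  z  x  y  z  x  y
''  0  0  0  0  0  0  0  0  0
 y  0  0  1  1  1  1  1  1  1
 z  0  1  1  2  2  2  2  2  2
 y  0  1  2  2  2  3  3  3  3
 y  0  1  2  2  2  3  3  3  4
 z  0  1  2  3  3  3  4  4  4
 z  0  1  2  3  3  3  4  4  4
 z  0  1  2  3  3  3  4  4  4

3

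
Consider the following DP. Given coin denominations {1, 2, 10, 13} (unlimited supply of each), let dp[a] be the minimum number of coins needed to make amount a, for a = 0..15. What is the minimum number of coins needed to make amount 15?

 a  0  1  2  3  4  5  6  7  8  9 10 11 12 13 14 15
dp  0  1  1  2  2  3  3  4  4  5  1  2  2  1  2  2

2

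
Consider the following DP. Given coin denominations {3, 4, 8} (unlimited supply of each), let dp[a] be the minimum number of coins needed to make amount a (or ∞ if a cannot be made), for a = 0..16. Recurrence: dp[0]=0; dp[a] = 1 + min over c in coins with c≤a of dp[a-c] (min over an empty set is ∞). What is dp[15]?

3

 a  0  1  2  3  4  5  6  7  8  9 10 11 12 13 14 15 16
dp  0  -  -  1  1  -  2  2  1  3  3  2  2  4  3  3  2
(- denotes ∞ / unreachable)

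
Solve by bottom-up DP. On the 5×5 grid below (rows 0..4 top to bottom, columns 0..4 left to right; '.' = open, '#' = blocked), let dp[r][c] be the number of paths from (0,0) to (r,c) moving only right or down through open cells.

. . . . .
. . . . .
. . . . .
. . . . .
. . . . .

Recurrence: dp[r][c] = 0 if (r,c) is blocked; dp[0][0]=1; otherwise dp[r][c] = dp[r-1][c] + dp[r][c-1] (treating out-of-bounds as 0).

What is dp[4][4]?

70

r\c   0   1   2   3   4
  0   1   1   1   1   1
  1   1   2   3   4   5
  2   1   3   6  10  15
  3   1   4  10  20  35
  4   1   5  15  35  70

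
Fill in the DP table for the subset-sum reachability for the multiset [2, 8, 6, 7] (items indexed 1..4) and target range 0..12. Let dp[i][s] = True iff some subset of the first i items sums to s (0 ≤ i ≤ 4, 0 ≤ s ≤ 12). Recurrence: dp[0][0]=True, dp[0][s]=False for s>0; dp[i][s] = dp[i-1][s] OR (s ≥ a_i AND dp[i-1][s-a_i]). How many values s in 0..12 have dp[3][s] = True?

5

i\s   0   1   2   3   4   5   6   7   8   9  10  11  12
  0   T   F   F   F   F   F   F   F   F   F   F   F   F
  1   T   F   T   F   F   F   F   F   F   F   F   F   F
  2   T   F   T   F   F   F   F   F   T   F   T   F   F
  3   T   F   T   F   F   F   T   F   T   F   T   F   F
  4   T   F   T   F   F   F   T   T   T   T   T   F   F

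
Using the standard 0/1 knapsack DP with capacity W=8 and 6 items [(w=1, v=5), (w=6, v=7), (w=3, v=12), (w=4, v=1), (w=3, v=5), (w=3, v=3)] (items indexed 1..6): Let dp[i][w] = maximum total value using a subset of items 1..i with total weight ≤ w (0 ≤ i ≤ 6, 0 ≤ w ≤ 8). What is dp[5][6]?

i\w   0   1   2   3   4   5   6   7   8
  0   0   0   0   0   0   0   0   0   0
  1   0   5   5   5   5   5   5   5   5
  2   0   5   5   5   5   5   7  12  12
  3   0   5   5  12  17  17  17  17  17
  4   0   5   5  12  17  17  17  17  18
  5   0   5   5  12  17  17  17  22  22
  6   0   5   5  12  17  17  17  22  22

17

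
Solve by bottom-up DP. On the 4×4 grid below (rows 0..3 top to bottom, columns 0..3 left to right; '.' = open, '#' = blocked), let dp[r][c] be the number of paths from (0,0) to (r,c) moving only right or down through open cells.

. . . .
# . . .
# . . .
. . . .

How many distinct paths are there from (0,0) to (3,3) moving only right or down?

10

r\c   0   1   2   3
  0   1   1   1   1
  1   0   1   2   3
  2   0   1   3   6
  3   0   1   4  10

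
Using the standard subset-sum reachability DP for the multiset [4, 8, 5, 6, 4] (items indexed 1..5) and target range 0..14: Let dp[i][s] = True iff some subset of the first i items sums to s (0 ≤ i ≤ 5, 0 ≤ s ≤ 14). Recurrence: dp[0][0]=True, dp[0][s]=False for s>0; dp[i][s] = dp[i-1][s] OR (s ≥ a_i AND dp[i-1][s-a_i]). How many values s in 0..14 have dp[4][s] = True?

11

i\s   0   1   2   3   4   5   6   7   8   9  10  11  12  13  14
  0   T   F   F   F   F   F   F   F   F   F   F   F   F   F   F
  1   T   F   F   F   T   F   F   F   F   F   F   F   F   F   F
  2   T   F   F   F   T   F   F   F   T   F   F   F   T   F   F
  3   T   F   F   F   T   T   F   F   T   T   F   F   T   T   F
  4   T   F   F   F   T   T   T   F   T   T   T   T   T   T   T
  5   T   F   F   F   T   T   T   F   T   T   T   T   T   T   T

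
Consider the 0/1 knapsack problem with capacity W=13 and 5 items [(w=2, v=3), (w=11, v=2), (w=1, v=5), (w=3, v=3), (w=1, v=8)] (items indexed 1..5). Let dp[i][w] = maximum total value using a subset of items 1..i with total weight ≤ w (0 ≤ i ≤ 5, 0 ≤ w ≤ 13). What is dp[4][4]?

8

i\w   0   1   2   3   4   5   6   7   8   9  10  11  12  13
  0   0   0   0   0   0   0   0   0   0   0   0   0   0   0
  1   0   0   3   3   3   3   3   3   3   3   3   3   3   3
  2   0   0   3   3   3   3   3   3   3   3   3   3   3   5
  3   0   5   5   8   8   8   8   8   8   8   8   8   8   8
  4   0   5   5   8   8   8  11  11  11  11  11  11  11  11
  5   0   8  13  13  16  16  16  19  19  19  19  19  19  19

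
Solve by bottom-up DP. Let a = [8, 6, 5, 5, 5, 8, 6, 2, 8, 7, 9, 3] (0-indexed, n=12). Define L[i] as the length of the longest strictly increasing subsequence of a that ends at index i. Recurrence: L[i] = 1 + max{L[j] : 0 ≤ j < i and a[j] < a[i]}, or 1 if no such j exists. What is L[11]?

2

   i    0    1    2    3    4    5    6    7    8    9   10   11
a[i]    8    6    5    5    5    8    6    2    8    7    9    3
L[i]    1    1    1    1    1    2    2    1    3    3    4    2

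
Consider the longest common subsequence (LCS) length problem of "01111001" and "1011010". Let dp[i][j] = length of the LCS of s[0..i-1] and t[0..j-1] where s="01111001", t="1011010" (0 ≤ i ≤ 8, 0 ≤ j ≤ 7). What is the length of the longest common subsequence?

   ''  1  0  1  1  0  1  0
''  0  0  0  0  0  0  0  0
 0  0  0  1  1  1  1  1  1
 1  0  1  1  2  2  2  2  2
 1  0  1  1  2  3  3  3  3
 1  0  1  1  2  3  3  4  4
 1  0  1  1  2  3  3  4  4
 0  0  1  2  2  3  4  4  5
 0  0  1  2  2  3  4  4  5
 1  0  1  2  3  3  4  5  5

5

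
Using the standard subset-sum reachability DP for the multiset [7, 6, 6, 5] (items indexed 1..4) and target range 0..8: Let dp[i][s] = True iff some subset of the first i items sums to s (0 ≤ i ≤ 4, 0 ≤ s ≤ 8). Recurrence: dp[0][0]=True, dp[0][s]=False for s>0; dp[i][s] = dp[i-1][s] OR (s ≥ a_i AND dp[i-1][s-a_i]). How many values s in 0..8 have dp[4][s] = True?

i\s   0   1   2   3   4   5   6   7   8
  0   T   F   F   F   F   F   F   F   F
  1   T   F   F   F   F   F   F   T   F
  2   T   F   F   F   F   F   T   T   F
  3   T   F   F   F   F   F   T   T   F
  4   T   F   F   F   F   T   T   T   F

4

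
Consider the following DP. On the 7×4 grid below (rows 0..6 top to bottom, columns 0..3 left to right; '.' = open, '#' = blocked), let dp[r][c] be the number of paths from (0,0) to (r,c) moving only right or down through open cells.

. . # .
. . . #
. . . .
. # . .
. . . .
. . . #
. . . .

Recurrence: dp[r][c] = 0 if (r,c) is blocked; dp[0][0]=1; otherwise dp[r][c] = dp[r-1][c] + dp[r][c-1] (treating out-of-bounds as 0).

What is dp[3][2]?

5

r\c   0   1   2   3
  0   1   1   0   0
  1   1   2   2   0
  2   1   3   5   5
  3   1   0   5  10
  4   1   1   6  16
  5   1   2   8   0
  6   1   3  11  11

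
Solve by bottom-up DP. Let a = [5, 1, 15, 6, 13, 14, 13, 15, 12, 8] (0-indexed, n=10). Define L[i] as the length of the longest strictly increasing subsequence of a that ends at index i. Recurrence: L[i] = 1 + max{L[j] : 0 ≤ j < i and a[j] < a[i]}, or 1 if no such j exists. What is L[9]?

3

   i    0    1    2    3    4    5    6    7    8    9
a[i]    5    1   15    6   13   14   13   15   12    8
L[i]    1    1    2    2    3    4    3    5    3    3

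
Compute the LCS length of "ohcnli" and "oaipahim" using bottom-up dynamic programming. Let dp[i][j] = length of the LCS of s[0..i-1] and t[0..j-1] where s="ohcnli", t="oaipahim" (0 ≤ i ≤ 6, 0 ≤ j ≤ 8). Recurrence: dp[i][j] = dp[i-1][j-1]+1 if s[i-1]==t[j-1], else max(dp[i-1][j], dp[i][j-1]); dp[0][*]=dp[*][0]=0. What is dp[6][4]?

2

   ''  o  a  i  p  a  h  i  m
''  0  0  0  0  0  0  0  0  0
 o  0  1  1  1  1  1  1  1  1
 h  0  1  1  1  1  1  2  2  2
 c  0  1  1  1  1  1  2  2  2
 n  0  1  1  1  1  1  2  2  2
 l  0  1  1  1  1  1  2  2  2
 i  0  1  1  2  2  2  2  3  3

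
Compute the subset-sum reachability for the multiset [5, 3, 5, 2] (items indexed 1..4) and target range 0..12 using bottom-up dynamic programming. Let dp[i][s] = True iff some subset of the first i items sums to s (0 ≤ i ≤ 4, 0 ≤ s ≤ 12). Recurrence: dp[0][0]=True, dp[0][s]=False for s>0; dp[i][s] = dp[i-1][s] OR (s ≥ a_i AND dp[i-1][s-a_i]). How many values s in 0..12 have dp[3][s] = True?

i\s   0   1   2   3   4   5   6   7   8   9  10  11  12
  0   T   F   F   F   F   F   F   F   F   F   F   F   F
  1   T   F   F   F   F   T   F   F   F   F   F   F   F
  2   T   F   F   T   F   T   F   F   T   F   F   F   F
  3   T   F   F   T   F   T   F   F   T   F   T   F   F
  4   T   F   T   T   F   T   F   T   T   F   T   F   T

5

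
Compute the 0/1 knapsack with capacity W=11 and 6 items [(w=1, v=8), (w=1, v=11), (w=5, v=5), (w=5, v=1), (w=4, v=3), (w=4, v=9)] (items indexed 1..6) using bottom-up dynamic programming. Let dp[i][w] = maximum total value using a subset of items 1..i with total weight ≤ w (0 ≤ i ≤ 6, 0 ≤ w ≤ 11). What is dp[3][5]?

i\w   0   1   2   3   4   5   6   7   8   9  10  11
  0   0   0   0   0   0   0   0   0   0   0   0   0
  1   0   8   8   8   8   8   8   8   8   8   8   8
  2   0  11  19  19  19  19  19  19  19  19  19  19
  3   0  11  19  19  19  19  19  24  24  24  24  24
  4   0  11  19  19  19  19  19  24  24  24  24  24
  5   0  11  19  19  19  19  22  24  24  24  24  27
  6   0  11  19  19  19  20  28  28  28  28  31  33

19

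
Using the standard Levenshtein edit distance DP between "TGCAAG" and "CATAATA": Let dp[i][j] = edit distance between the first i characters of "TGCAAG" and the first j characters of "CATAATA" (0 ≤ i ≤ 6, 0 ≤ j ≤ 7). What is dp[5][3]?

   ''  C  A  T  A  A  T  A
''  0  1  2  3  4  5  6  7
 T  1  1  2  2  3  4  5  6
 G  2  2  2  3  3  4  5  6
 C  3  2  3  3  4  4  5  6
 A  4  3  2  3  3  4  5  5
 A  5  4  3  3  3  3  4  5
 G  6  5  4  4  4  4  4  5

3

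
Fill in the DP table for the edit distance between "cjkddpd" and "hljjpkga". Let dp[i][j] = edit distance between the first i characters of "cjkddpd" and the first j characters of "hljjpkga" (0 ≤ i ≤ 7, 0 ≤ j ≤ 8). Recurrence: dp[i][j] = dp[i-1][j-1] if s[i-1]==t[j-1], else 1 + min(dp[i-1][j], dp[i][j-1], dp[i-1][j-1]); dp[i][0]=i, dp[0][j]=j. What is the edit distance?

   ''  h  l  j  j  p  k  g  a
''  0  1  2  3  4  5  6  7  8
 c  1  1  2  3  4  5  6  7  8
 j  2  2  2  2  3  4  5  6  7
 k  3  3  3  3  3  4  4  5  6
 d  4  4  4  4  4  4  5  5  6
 d  5  5  5  5  5  5  5  6  6
 p  6  6  6  6  6  5  6  6  7
 d  7  7  7  7  7  6  6  7  7

7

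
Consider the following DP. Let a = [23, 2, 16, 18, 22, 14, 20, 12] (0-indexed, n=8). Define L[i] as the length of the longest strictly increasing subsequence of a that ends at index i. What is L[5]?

   i    0    1    2    3    4    5    6    7
a[i]   23    2   16   18   22   14   20   12
L[i]    1    1    2    3    4    2    4    2

2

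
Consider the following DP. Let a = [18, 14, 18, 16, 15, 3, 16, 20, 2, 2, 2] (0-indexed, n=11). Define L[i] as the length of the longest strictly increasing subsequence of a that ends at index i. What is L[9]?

   i    0    1    2    3    4    5    6    7    8    9   10
a[i]   18   14   18   16   15    3   16   20    2    2    2
L[i]    1    1    2    2    2    1    3    4    1    1    1

1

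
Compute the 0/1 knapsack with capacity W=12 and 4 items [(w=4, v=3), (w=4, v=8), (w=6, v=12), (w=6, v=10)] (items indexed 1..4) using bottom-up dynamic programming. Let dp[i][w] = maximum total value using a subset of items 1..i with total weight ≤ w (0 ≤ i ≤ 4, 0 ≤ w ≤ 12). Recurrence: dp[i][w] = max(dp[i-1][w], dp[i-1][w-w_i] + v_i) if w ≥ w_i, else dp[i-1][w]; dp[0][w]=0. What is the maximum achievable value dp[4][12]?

22

i\w   0   1   2   3   4   5   6   7   8   9  10  11  12
  0   0   0   0   0   0   0   0   0   0   0   0   0   0
  1   0   0   0   0   3   3   3   3   3   3   3   3   3
  2   0   0   0   0   8   8   8   8  11  11  11  11  11
  3   0   0   0   0   8   8  12  12  12  12  20  20  20
  4   0   0   0   0   8   8  12  12  12  12  20  20  22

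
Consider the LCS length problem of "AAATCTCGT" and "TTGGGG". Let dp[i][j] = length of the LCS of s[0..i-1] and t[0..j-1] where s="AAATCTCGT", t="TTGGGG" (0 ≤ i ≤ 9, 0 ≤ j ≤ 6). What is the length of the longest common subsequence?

   ''  T  T  G  G  G  G
''  0  0  0  0  0  0  0
 A  0  0  0  0  0  0  0
 A  0  0  0  0  0  0  0
 A  0  0  0  0  0  0  0
 T  0  1  1  1  1  1  1
 C  0  1  1  1  1  1  1
 T  0  1  2  2  2  2  2
 C  0  1  2  2  2  2  2
 G  0  1  2  3  3  3  3
 T  0  1  2  3  3  3  3

3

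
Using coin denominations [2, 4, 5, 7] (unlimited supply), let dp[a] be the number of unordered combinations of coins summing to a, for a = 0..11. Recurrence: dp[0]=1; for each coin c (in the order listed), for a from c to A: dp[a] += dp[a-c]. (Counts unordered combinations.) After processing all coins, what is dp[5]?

after  coin     0     1     2     3     4     5     6     7     8     9    10    11
          2     1     0     1     0     1     0     1     0     1     0     1     0
          4     1     0     1     0     2     0     2     0     3     0     3     0
          5     1     0     1     0     2     1     2     1     3     2     4     2
          7     1     0     1     0     2     1     2     2     3     3     4     4

1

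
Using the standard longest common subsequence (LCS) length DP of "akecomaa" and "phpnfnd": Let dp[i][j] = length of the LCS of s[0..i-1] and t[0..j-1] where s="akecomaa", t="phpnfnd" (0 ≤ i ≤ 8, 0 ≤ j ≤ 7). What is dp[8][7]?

0

   ''  p  h  p  n  f  n  d
''  0  0  0  0  0  0  0  0
 a  0  0  0  0  0  0  0  0
 k  0  0  0  0  0  0  0  0
 e  0  0  0  0  0  0  0  0
 c  0  0  0  0  0  0  0  0
 o  0  0  0  0  0  0  0  0
 m  0  0  0  0  0  0  0  0
 a  0  0  0  0  0  0  0  0
 a  0  0  0  0  0  0  0  0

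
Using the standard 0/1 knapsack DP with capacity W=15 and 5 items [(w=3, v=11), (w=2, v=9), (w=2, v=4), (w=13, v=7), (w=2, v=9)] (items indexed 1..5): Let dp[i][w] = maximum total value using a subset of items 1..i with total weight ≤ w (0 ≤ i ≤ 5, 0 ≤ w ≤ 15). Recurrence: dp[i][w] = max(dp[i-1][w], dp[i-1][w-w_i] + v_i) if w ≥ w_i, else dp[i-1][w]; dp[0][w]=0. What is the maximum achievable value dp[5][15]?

i\w   0   1   2   3   4   5   6   7   8   9  10  11  12  13  14  15
  0   0   0   0   0   0   0   0   0   0   0   0   0   0   0   0   0
  1   0   0   0  11  11  11  11  11  11  11  11  11  11  11  11  11
  2   0   0   9  11  11  20  20  20  20  20  20  20  20  20  20  20
  3   0   0   9  11  13  20  20  24  24  24  24  24  24  24  24  24
  4   0   0   9  11  13  20  20  24  24  24  24  24  24  24  24  24
  5   0   0   9  11  18  20  22  29  29  33  33  33  33  33  33  33

33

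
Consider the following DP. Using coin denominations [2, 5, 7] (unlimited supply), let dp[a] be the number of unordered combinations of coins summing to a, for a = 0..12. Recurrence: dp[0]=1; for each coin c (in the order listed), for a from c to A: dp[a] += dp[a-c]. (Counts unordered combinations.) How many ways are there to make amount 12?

after  coin     0     1     2     3     4     5     6     7     8     9    10    11    12
          2     1     0     1     0     1     0     1     0     1     0     1     0     1
          5     1     0     1     0     1     1     1     1     1     1     2     1     2
          7     1     0     1     0     1     1     1     2     1     2     2     2     3

3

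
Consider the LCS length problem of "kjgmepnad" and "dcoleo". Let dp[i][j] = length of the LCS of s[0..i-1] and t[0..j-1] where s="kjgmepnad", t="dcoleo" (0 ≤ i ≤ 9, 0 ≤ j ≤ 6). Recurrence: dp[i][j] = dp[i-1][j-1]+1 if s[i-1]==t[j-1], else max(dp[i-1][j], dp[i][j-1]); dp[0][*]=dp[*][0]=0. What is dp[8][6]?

1

   ''  d  c  o  l  e  o
''  0  0  0  0  0  0  0
 k  0  0  0  0  0  0  0
 j  0  0  0  0  0  0  0
 g  0  0  0  0  0  0  0
 m  0  0  0  0  0  0  0
 e  0  0  0  0  0  1  1
 p  0  0  0  0  0  1  1
 n  0  0  0  0  0  1  1
 a  0  0  0  0  0  1  1
 d  0  1  1  1  1  1  1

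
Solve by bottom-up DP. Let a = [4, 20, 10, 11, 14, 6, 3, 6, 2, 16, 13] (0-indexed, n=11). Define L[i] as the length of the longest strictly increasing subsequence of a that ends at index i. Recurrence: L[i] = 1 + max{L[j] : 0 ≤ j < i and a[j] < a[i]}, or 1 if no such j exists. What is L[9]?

5

   i    0    1    2    3    4    5    6    7    8    9   10
a[i]    4   20   10   11   14    6    3    6    2   16   13
L[i]    1    2    2    3    4    2    1    2    1    5    4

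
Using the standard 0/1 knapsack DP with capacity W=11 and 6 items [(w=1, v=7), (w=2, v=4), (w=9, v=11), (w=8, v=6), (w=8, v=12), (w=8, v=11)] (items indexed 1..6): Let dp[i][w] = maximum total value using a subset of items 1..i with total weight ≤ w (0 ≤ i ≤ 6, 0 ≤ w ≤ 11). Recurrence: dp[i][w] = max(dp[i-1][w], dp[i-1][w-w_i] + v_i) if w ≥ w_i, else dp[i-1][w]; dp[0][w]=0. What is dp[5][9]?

19

i\w   0   1   2   3   4   5   6   7   8   9  10  11
  0   0   0   0   0   0   0   0   0   0   0   0   0
  1   0   7   7   7   7   7   7   7   7   7   7   7
  2   0   7   7  11  11  11  11  11  11  11  11  11
  3   0   7   7  11  11  11  11  11  11  11  18  18
  4   0   7   7  11  11  11  11  11  11  13  18  18
  5   0   7   7  11  11  11  11  11  12  19  19  23
  6   0   7   7  11  11  11  11  11  12  19  19  23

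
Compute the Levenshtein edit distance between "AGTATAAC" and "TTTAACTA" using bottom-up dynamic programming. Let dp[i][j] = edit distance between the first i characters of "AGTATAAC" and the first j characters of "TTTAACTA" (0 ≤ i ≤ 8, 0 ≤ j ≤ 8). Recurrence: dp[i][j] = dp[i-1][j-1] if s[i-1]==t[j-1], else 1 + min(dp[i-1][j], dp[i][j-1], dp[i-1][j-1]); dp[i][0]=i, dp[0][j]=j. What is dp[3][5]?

   ''  T  T  T  A  A  C  T  A
''  0  1  2  3  4  5  6  7  8
 A  1  1  2  3  3  4  5  6  7
 G  2  2  2  3  4  4  5  6  7
 T  3  2  2  2  3  4  5  5  6
 A  4  3  3  3  2  3  4  5  5
 T  5  4  3  3  3  3  4  4  5
 A  6  5  4  4  3  3  4  5  4
 A  7  6  5  5  4  3  4  5  5
 C  8  7  6  6  5  4  3  4  5

4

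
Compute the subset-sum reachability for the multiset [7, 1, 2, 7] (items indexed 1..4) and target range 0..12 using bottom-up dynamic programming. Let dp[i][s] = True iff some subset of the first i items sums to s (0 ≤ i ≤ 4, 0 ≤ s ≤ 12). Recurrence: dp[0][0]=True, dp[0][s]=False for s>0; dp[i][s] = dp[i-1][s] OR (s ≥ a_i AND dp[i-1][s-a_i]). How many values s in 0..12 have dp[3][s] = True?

i\s   0   1   2   3   4   5   6   7   8   9  10  11  12
  0   T   F   F   F   F   F   F   F   F   F   F   F   F
  1   T   F   F   F   F   F   F   T   F   F   F   F   F
  2   T   T   F   F   F   F   F   T   T   F   F   F   F
  3   T   T   T   T   F   F   F   T   T   T   T   F   F
  4   T   T   T   T   F   F   F   T   T   T   T   F   F

8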